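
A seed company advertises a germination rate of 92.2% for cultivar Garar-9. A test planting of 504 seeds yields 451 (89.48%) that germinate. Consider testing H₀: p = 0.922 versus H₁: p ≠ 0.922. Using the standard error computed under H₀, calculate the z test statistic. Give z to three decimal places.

p̂ = 451/504 ≈ 0.894841.
Standard error under H₀: √(0.922×0.078/504) = 0.011945.
z = (0.894841 − 0.922)/0.011945 = -0.027159/0.011945 = -2.274.
Two-sided p-value ≈ 2·Φ(−2.274) = 0.0230.

z = -2.274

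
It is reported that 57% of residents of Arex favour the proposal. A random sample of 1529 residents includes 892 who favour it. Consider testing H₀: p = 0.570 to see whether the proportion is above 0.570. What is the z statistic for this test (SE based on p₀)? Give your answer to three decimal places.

p̂ = 892/1529 ≈ 0.583388.
SE = √(p₀(1−p₀)/n) = √(0.2451/1529) = 0.012661.
z = (0.583388 − 0.57)/0.012661 = 0.013388/0.012661 = 1.057.

z = 1.057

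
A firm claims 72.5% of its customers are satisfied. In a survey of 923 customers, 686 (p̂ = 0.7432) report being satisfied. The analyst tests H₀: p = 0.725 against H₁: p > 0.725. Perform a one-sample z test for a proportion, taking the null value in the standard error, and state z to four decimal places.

p̂ = 686/923 ≈ 0.743229.
Under H₀, SE = √(0.725·0.275/923) = √(0.000216008) = 0.014697.
z = (0.743229 − 0.725)/0.014697 = 0.018229/0.014697 = 1.2403.
p-value = P(Z > 1.240) ≈ 0.1074.

z = 1.2403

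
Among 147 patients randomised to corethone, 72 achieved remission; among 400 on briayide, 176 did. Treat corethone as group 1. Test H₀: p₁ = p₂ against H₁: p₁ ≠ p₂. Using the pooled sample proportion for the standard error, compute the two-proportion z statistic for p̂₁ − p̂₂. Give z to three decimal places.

p̂₁ = 72/147 ≈ 0.48980, p̂₂ = 176/400 ≈ 0.44000.
Pooled p̂ = (72+176)/(147+400) = 248/547 = 0.45338.
SE = √(0.247827 × 0.00930272) = 0.04802.
z = (0.48980 − 0.44000)/0.04802 = 0.04980/0.04802 = 1.037.
Two-sided p-value ≈ 2·Φ(−1.037) = 0.2997.

z = 1.037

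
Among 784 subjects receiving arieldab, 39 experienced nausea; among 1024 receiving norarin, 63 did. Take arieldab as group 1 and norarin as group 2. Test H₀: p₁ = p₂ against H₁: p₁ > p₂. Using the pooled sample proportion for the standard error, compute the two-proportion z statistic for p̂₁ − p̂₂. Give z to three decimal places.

z = -1.076

p̂₁ = 39/784 = 0.04974, p̂₂ = 63/1024 = 0.06152.
Pooled p̂ = (39+63)/(784+1024) = 102/1808 = 0.05642.
SE = √(0.0532332 × 0.00225207) = 0.01095.
z = (0.04974 − 0.06152)/0.01095 = -0.01178/0.01095 = -1.076.
p-value = P(Z > -1.076) ≈ 0.8590.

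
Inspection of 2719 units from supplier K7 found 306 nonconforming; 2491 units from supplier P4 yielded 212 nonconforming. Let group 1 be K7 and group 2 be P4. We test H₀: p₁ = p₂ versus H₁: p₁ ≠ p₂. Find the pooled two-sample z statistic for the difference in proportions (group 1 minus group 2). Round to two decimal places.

p̂₁ = 306/2719 ≈ 0.112541, p̂₂ = 212/2491 ≈ 0.085106.
Pooled p̂ = (306+212)/(2719+2491) = 518/5210 = 0.099424.
SE = √(0.089539 × 0.000769227) = 0.008299.
z = (0.112541 − 0.085106)/0.008299 = 0.027435/0.008299 = 3.31.
Two-sided p-value ≈ 2·Φ(−3.306) = 0.0009.

z = 3.31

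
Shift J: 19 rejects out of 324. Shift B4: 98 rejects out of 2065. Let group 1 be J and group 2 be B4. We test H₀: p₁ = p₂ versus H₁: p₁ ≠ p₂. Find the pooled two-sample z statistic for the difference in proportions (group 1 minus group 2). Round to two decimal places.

p̂₁ = 19/324 = 0.05864, p̂₂ = 98/2065 = 0.04746.
Pooled p̂ = (19+98)/(324+2065) = 117/2389 = 0.04897.
SE = √(0.046576 × 0.00357068) = 0.01290.
z = (0.05864 − 0.04746)/0.01290 = 0.01118/0.01290 = 0.87.
p-value = 2·P(Z > 0.867) ≈ 0.3858.

z = 0.87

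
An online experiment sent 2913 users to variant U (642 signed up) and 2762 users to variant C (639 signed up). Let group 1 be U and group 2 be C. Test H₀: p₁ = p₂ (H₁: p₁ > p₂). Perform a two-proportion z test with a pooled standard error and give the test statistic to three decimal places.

z = -0.987

p̂₁ = 642/2913 ≈ 0.22039, p̂₂ = 639/2762 ≈ 0.23135.
Pooled p̂ = (642+639)/(2913+2762) = 1281/5675 = 0.22573.
SE = √(p̂(1−p̂)(1/n₁+1/n₂)) = √(0.22573·0.77427·0.000705345) = √(0.000123276) = 0.01110.
z = (0.22039 − 0.23135)/0.01110 = -0.01096/0.01110 = -0.987.
p-value = P(Z > -0.987) ≈ 0.8383.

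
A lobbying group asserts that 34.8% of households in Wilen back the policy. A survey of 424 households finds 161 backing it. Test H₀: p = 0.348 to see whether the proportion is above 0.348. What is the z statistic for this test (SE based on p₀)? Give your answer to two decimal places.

p̂ = 161/424 = 0.3797.
Standard error under H₀: √(0.348×0.652/424) = 0.0231.
z = (0.3797 − 0.348)/0.0231 = 0.0317/0.0231 = 1.37.
p-value = P(Z > 1.371) ≈ 0.0852.

z = 1.37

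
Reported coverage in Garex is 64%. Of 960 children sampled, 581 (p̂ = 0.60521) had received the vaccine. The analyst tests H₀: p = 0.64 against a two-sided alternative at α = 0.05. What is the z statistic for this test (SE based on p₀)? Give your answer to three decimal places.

p̂ = 581/960 ≈ 0.60521.
Standard error under H₀: √(0.64×0.36/960) = 0.01549.
z = (0.60521 − 0.64)/0.01549 = -0.03479/0.01549 = -2.246.
p-value = 2·P(Z > 2.246) ≈ 0.0247. With α = 0.05, reject H₀.

z = -2.246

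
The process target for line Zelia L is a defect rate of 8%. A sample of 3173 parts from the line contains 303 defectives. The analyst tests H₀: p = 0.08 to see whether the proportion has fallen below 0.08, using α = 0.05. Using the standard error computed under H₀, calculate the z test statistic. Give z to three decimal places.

z = 3.217

p̂ = 303/3173 = 0.095493.
SE = √(p₀(1−p₀)/n) = √(0.0736/3173) = 0.004816.
z = (0.095493 − 0.08)/0.004816 = 0.015493/0.004816 = 3.217.
p-value = P(Z < 3.217) ≈ 0.9994; since p > α = 0.05, fail to reject H₀.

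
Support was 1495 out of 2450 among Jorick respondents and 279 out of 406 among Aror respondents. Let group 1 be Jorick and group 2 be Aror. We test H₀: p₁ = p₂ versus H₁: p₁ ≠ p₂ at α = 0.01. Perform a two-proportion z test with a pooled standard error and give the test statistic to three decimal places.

p̂₁ = 1495/2450 ≈ 0.61020, p̂₂ = 279/406 ≈ 0.68719.
Pooled p̂ = (1495+279)/(2450+406) = 1774/2856 = 0.62115.
SE = √(0.235323 × 0.00287122) = 0.02599.
z = (0.61020 − 0.68719)/0.02599 = -0.07699/0.02599 = -2.962.
Two-sided p-value ≈ 2·Φ(−2.962) = 0.0031; since p < α = 0.01, reject H₀.

z = -2.962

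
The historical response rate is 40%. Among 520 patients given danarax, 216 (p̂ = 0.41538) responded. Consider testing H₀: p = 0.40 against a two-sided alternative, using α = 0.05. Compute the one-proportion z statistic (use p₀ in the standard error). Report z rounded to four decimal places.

z = 0.7161

p̂ = 216/520 ≈ 0.415385.
Under H₀, SE = √(0.4·0.6/520) = √(0.000461538) = 0.021483.
z = (0.415385 − 0.4)/0.021483 = 0.015385/0.021483 = 0.7161.
p-value = 2·P(Z > 0.716) ≈ 0.4739, so at α = 0.05 we fail to reject H₀.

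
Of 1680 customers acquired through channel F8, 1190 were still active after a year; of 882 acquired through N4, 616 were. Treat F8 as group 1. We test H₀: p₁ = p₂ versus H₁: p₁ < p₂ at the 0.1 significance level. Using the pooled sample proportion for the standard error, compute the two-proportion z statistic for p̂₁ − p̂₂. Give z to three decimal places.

z = 0.523

p̂₁ = 1190/1680 ≈ 0.70833, p̂₂ = 616/882 ≈ 0.69841.
Pooled p̂ = (1190+616)/(1680+882) = 1806/2562 = 0.70492.
SE = √(p̂(1−p̂)(1/n₁+1/n₂)) = √(0.70492·0.29508·0.00172902) = √(0.000359652) = 0.01896.
z = (0.70833 − 0.69841)/0.01896 = 0.00992/0.01896 = 0.523.
p-value = P(Z < 0.523) ≈ 0.6996; since p > α = 0.1, fail to reject H₀.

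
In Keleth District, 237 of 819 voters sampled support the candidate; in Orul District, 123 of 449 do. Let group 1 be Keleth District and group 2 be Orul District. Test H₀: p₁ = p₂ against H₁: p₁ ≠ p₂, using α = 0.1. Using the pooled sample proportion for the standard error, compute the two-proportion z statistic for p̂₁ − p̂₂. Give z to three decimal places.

p̂₁ = 237/819 = 0.28938, p̂₂ = 123/449 = 0.27394.
Pooled p̂ = (237+123)/(819+449) = 360/1268 = 0.28391.
SE = √(p̂(1−p̂)(1/n₁+1/n₂)) = √(0.28391·0.71609·0.00344817) = √(0.000701034) = 0.02648.
z = (0.28938 − 0.27394)/0.02648 = 0.01544/0.02648 = 0.583.
Two-sided p-value ≈ 2·Φ(−0.583) = 0.5599, so at α = 0.1 we fail to reject H₀.

z = 0.583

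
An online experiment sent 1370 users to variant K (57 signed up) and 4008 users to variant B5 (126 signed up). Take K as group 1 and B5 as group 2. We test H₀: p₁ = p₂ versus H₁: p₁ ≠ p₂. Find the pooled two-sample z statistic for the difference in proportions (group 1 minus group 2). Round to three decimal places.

p̂₁ = 57/1370 ≈ 0.041606, p̂₂ = 126/4008 ≈ 0.031437.
Pooled p̂ = (57+126)/(1370+4008) = 183/5378 = 0.034028.
SE = √(0.0328696 × 0.000979428) = 0.005674.
z = (0.041606 − 0.031437)/0.005674 = 0.010169/0.005674 = 1.792.
p-value = 2·P(Z > 1.792) ≈ 0.0731.

z = 1.792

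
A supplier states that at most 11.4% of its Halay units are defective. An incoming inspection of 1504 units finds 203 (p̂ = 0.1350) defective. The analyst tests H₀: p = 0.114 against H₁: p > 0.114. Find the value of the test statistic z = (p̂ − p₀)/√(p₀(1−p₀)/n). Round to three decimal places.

z = 2.559

p̂ = 203/1504 ≈ 0.134973.
Under H₀, SE = √(0.114·0.886/1504) = √(6.71569e-05) = 0.008195.
z = (0.134973 − 0.114)/0.008195 = 0.020973/0.008195 = 2.559.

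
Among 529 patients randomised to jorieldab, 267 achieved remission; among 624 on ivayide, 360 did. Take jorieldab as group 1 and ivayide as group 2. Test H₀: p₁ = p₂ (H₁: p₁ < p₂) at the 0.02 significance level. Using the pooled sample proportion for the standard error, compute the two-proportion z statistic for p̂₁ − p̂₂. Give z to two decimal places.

z = -2.45

p̂₁ = 267/529 = 0.50473, p̂₂ = 360/624 = 0.57692.
Pooled p̂ = (267+360)/(529+624) = 627/1153 = 0.54380.
SE = √(p̂(1−p̂)(1/n₁+1/n₂)) = √(0.54380·0.45620·0.00349292) = √(0.00086653) = 0.02944.
z = (0.50473 − 0.57692)/0.02944 = -0.07219/0.02944 = -2.45.
p-value = P(Z < -2.453) ≈ 0.0071. With α = 0.02, reject H₀.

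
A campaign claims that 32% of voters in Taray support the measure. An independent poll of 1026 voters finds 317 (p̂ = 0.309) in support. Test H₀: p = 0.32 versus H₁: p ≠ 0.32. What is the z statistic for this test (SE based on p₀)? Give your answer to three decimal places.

p̂ = 317/1026 ≈ 0.30897.
SE = √(p₀(1−p₀)/n) = √(0.2176/1026) = 0.01456.
z = (0.30897 − 0.32)/0.01456 = -0.01103/0.01456 = -0.758.

z = -0.758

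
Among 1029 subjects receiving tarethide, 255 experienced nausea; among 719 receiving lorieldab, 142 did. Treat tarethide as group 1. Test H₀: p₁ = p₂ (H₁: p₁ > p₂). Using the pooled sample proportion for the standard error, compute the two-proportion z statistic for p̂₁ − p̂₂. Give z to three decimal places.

p̂₁ = 255/1029 = 0.24781, p̂₂ = 142/719 = 0.19750.
Pooled p̂ = (255+142)/(1029+719) = 397/1748 = 0.22712.
SE = √(0.175535 × 0.00236264) = 0.02036.
z = (0.24781 − 0.19750)/0.02036 = 0.05031/0.02036 = 2.471.

z = 2.471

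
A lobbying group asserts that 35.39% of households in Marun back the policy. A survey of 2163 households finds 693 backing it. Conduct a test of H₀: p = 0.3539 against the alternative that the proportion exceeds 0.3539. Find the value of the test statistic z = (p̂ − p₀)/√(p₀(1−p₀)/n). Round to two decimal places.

z = -3.26

p̂ = 693/2163 ≈ 0.32039.
Standard error under H₀: √(0.3539×0.6461/2163) = 0.01028.
z = (0.32039 − 0.3539)/0.01028 = -0.03351/0.01028 = -3.26.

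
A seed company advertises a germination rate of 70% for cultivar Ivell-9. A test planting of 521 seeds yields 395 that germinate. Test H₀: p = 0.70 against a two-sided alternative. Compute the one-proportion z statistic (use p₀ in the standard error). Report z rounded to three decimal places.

z = 2.897

p̂ = 395/521 ≈ 0.758157.
Under H₀, SE = √(0.7·0.3/521) = √(0.000403071) = 0.020077.
z = (0.758157 − 0.7)/0.020077 = 0.058157/0.020077 = 2.897.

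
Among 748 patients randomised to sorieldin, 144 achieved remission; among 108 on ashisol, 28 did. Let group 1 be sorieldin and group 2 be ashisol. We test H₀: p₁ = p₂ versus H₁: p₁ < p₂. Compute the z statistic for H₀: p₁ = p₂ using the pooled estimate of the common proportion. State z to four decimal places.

z = -1.6182

p̂₁ = 144/748 ≈ 0.192513, p̂₂ = 28/108 ≈ 0.259259.
Pooled p̂ = (144+28)/(748+108) = 172/856 = 0.200935.
SE = √(0.16056 × 0.0105962) = 0.041247.
z = (0.192513 − 0.259259)/0.041247 = -0.066746/0.041247 = -1.6182.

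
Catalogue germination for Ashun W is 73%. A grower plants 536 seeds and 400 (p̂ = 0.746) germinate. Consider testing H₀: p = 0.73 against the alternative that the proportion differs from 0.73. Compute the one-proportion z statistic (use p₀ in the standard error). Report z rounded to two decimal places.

z = 0.85

p̂ = 400/536 = 0.7463.
Under H₀, SE = √(0.73·0.27/536) = √(0.000367724) = 0.0192.
z = (0.7463 − 0.73)/0.0192 = 0.0163/0.0192 = 0.85.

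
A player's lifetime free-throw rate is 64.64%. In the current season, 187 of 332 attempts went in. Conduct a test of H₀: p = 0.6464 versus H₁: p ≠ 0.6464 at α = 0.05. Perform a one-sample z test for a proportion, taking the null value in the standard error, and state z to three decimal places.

p̂ = 187/332 ≈ 0.56325.
SE = √(p₀(1−p₀)/n) = √(0.22857/332) = 0.02624.
z = (0.56325 − 0.6464)/0.02624 = -0.08315/0.02624 = -3.169.
Two-sided p-value ≈ 2·Φ(−3.169) = 0.0015. With α = 0.05, reject H₀.

z = -3.169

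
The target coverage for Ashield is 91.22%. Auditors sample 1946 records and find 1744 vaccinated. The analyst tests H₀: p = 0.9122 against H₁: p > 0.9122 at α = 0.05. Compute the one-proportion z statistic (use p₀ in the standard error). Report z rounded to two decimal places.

p̂ = 1744/1946 ≈ 0.89620.
Under H₀, SE = √(0.9122·0.0878/1946) = √(4.11568e-05) = 0.00642.
z = (0.89620 − 0.9122)/0.00642 = -0.01600/0.00642 = -2.49.
p-value = P(Z > -2.494) ≈ 0.9937, so at α = 0.05 we fail to reject H₀.

z = -2.49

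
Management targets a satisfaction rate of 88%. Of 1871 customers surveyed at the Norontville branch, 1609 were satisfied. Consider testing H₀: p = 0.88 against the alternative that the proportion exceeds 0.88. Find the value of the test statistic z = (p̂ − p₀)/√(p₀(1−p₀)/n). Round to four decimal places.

z = -2.6664

p̂ = 1609/1871 = 0.8599679.
Standard error under H₀: √(0.88×0.12/1871) = 0.0075127.
z = (0.8599679 − 0.88)/0.0075127 = -0.0200321/0.0075127 = -2.6664.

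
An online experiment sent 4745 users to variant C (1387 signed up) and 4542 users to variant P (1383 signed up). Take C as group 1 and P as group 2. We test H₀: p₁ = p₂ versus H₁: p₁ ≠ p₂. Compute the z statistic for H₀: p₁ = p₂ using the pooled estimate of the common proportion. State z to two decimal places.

z = -1.28

p̂₁ = 1387/4745 ≈ 0.2923, p̂₂ = 1383/4542 ≈ 0.3045.
Pooled p̂ = (1387+1383)/(4745+4542) = 2770/9287 = 0.2983.
SE = √(p̂(1−p̂)(1/n₁+1/n₂)) = √(0.2983·0.7017·0.000430915) = √(9.01921e-05) = 0.0095.
z = (0.2923 − 0.3045)/0.0095 = -0.0122/0.0095 = -1.28.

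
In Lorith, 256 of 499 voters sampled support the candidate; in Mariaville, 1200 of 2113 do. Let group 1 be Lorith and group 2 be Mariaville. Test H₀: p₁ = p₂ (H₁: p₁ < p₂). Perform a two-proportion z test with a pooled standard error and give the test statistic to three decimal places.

p̂₁ = 256/499 = 0.51303, p̂₂ = 1200/2113 = 0.56791.
Pooled p̂ = (256+1200)/(499+2113) = 1456/2612 = 0.55743.
SE = √(p̂(1−p̂)(1/n₁+1/n₂)) = √(0.55743·0.44257·0.00247727) = √(0.000611147) = 0.02472.
z = (0.51303 − 0.56791)/0.02472 = -0.05488/0.02472 = -2.220.

z = -2.220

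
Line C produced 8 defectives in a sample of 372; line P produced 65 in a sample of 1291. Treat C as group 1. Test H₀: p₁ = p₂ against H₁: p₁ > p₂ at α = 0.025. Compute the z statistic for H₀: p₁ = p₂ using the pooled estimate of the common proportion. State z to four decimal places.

p̂₁ = 8/372 = 0.0215054, p̂₂ = 65/1291 = 0.0503486.
Pooled p̂ = (8+65)/(372+1291) = 73/1663 = 0.0438966.
SE = √(0.0419697 × 0.00346277) = 0.0120553.
z = (0.0215054 − 0.0503486)/0.0120553 = -0.0288432/0.0120553 = -2.3926.
p-value = P(Z > -2.393) ≈ 0.9916. With α = 0.025, fail to reject H₀.

z = -2.3926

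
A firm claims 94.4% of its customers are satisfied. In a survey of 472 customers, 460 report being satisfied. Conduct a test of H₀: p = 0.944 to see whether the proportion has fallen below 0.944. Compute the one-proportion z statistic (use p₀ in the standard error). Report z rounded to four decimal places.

p̂ = 460/472 ≈ 0.974576.
Under H₀, SE = √(0.944·0.056/472) = √(0.000112) = 0.010583.
z = (0.974576 − 0.944)/0.010583 = 0.030576/0.010583 = 2.8892.

z = 2.8892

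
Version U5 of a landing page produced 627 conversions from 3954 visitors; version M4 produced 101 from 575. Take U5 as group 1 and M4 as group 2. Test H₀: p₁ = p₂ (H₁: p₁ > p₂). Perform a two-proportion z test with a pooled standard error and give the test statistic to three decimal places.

p̂₁ = 627/3954 = 0.15857, p̂₂ = 101/575 = 0.17565.
Pooled p̂ = (627+101)/(3954+575) = 728/4529 = 0.16074.
SE = √(0.134904 × 0.00199204) = 0.01639.
z = (0.15857 − 0.17565)/0.01639 = -0.01708/0.01639 = -1.042.

z = -1.042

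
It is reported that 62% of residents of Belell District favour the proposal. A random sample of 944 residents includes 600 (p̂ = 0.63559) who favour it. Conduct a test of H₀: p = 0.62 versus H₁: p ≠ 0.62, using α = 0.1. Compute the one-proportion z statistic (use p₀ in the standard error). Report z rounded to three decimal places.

p̂ = 600/944 = 0.63559.
Standard error under H₀: √(0.62×0.38/944) = 0.01580.
z = (0.63559 − 0.62)/0.01580 = 0.01559/0.01580 = 0.987.
p-value = 2·P(Z > 0.987) ≈ 0.3236; since p > α = 0.1, fail to reject H₀.

z = 0.987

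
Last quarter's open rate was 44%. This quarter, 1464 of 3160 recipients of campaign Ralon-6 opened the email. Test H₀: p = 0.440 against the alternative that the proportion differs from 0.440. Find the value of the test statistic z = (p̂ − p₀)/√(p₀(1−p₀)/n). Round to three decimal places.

z = 2.638

p̂ = 1464/3160 ≈ 0.46329.
SE = √(p₀(1−p₀)/n) = √(0.2464/3160) = 0.00883.
z = (0.46329 − 0.44)/0.00883 = 0.02329/0.00883 = 2.638.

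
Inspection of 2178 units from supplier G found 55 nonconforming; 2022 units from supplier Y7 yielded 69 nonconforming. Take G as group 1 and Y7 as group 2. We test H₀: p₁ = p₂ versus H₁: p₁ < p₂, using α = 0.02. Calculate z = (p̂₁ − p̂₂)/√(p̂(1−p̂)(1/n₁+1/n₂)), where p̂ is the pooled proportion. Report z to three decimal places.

p̂₁ = 55/2178 ≈ 0.025253, p̂₂ = 69/2022 ≈ 0.034125.
Pooled p̂ = (55+69)/(2178+2022) = 124/4200 = 0.029524.
SE = √(p̂(1−p̂)(1/n₁+1/n₂)) = √(0.029524·0.970476·0.000953697) = √(2.73255e-05) = 0.005227.
z = (0.025253 − 0.034125)/0.005227 = -0.008872/0.005227 = -1.697.
p-value = P(Z < -1.697) ≈ 0.0448, so at α = 0.02 we fail to reject H₀.

z = -1.697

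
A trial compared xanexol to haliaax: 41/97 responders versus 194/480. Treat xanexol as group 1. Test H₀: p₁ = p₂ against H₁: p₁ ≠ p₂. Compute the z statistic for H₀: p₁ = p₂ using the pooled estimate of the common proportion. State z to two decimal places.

p̂₁ = 41/97 = 0.4227, p̂₂ = 194/480 = 0.4042.
Pooled p̂ = (41+194)/(97+480) = 235/577 = 0.4073.
SE = √(0.241403 × 0.0123926) = 0.0547.
z = (0.4227 − 0.4042)/0.0547 = 0.0185/0.0547 = 0.34.

z = 0.34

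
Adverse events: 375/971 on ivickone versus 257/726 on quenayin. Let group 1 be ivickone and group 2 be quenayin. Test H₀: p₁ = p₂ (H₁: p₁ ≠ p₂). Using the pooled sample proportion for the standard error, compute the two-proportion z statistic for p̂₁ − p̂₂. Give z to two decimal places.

p̂₁ = 375/971 = 0.3862, p̂₂ = 257/726 = 0.3540.
Pooled p̂ = (375+257)/(971+726) = 632/1697 = 0.3724.
SE = √(p̂(1−p̂)(1/n₁+1/n₂)) = √(0.3724·0.6276·0.00240728) = √(0.000562638) = 0.0237.
z = (0.3862 − 0.3540)/0.0237 = 0.0322/0.0237 = 1.36.
Two-sided p-value ≈ 2·Φ(−1.358) = 0.1745.

z = 1.36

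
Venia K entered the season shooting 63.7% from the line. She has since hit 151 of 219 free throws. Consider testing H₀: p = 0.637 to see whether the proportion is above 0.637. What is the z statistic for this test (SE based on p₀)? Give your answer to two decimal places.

z = 1.62

p̂ = 151/219 ≈ 0.6895.
SE = √(p₀(1−p₀)/n) = √(0.23123/219) = 0.0325.
z = (0.6895 − 0.637)/0.0325 = 0.0525/0.0325 = 1.62.
p-value = P(Z > 1.616) ≈ 0.0531.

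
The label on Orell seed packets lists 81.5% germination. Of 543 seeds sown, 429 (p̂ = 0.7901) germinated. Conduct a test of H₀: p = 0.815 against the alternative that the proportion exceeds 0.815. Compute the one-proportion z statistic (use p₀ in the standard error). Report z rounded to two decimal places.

z = -1.50

p̂ = 429/543 ≈ 0.79006.
SE = √(p₀(1−p₀)/n) = √(0.15078/543) = 0.01666.
z = (0.79006 − 0.815)/0.01666 = -0.02494/0.01666 = -1.50.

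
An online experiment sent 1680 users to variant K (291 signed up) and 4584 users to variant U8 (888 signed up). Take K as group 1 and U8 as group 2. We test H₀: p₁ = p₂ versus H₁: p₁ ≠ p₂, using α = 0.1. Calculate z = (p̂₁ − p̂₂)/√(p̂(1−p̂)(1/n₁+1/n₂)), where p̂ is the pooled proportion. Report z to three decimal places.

p̂₁ = 291/1680 = 0.17321, p̂₂ = 888/4584 = 0.19372.
Pooled p̂ = (291+888)/(1680+4584) = 1179/6264 = 0.18822.
SE = √(p̂(1−p̂)(1/n₁+1/n₂)) = √(0.18822·0.81178·0.000813388) = √(0.000124279) = 0.01115.
z = (0.17321 − 0.19372)/0.01115 = -0.02051/0.01115 = -1.839.
Two-sided p-value ≈ 2·Φ(−1.839) = 0.0659, so at α = 0.1 we reject H₀.

z = -1.839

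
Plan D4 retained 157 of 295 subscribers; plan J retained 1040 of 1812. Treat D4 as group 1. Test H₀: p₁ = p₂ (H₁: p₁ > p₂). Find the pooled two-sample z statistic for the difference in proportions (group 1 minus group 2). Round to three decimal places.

z = -1.342

p̂₁ = 157/295 ≈ 0.53220, p̂₂ = 1040/1812 ≈ 0.57395.
Pooled p̂ = (157+1040)/(295+1812) = 1197/2107 = 0.56811.
SE = √(0.245362 × 0.00394171) = 0.03110.
z = (0.53220 − 0.57395)/0.03110 = -0.04175/0.03110 = -1.342.
p-value = P(Z > -1.342) ≈ 0.9103.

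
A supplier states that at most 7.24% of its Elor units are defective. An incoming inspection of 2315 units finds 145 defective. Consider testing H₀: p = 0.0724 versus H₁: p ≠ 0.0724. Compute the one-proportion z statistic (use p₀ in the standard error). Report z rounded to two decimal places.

z = -1.81

p̂ = 145/2315 = 0.0626.
Under H₀, SE = √(0.0724·0.9276/2315) = √(2.901e-05) = 0.0054.
z = (0.0626 − 0.0724)/0.0054 = -0.0098/0.0054 = -1.81.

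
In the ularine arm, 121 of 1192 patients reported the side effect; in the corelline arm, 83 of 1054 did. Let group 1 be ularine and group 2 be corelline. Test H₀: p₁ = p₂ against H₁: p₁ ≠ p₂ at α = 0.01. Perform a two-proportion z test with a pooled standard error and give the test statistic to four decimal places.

z = 1.8734

p̂₁ = 121/1192 ≈ 0.101510, p̂₂ = 83/1054 ≈ 0.078748.
Pooled p̂ = (121+83)/(1192+1054) = 204/2246 = 0.090828.
SE = √(0.0825784 × 0.00178769) = 0.012150.
z = (0.101510 − 0.078748)/0.012150 = 0.022762/0.012150 = 1.8734.
Two-sided p-value ≈ 2·Φ(−1.873) = 0.0610. With α = 0.01, fail to reject H₀.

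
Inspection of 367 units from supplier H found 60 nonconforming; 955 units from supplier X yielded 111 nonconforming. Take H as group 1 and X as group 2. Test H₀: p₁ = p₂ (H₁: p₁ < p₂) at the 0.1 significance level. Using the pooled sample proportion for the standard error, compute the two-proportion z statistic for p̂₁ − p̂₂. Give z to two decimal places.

p̂₁ = 60/367 ≈ 0.16349, p̂₂ = 111/955 ≈ 0.11623.
Pooled p̂ = (60+111)/(367+955) = 171/1322 = 0.12935.
SE = √(p̂(1−p̂)(1/n₁+1/n₂)) = √(0.12935·0.87065·0.00377192) = √(0.000424786) = 0.02061.
z = (0.16349 − 0.11623)/0.02061 = 0.04726/0.02061 = 2.29.
p-value = P(Z < 2.293) ≈ 0.9891, so at α = 0.1 we fail to reject H₀.

z = 2.29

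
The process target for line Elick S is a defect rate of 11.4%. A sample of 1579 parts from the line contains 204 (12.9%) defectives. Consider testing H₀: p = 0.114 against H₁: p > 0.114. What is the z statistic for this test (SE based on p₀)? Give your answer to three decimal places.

p̂ = 204/1579 ≈ 0.12920.
SE = √(p₀(1−p₀)/n) = √(0.101/1579) = 0.00800.
z = (0.12920 − 0.114)/0.00800 = 0.01520/0.00800 = 1.900.
p-value = P(Z > 1.900) ≈ 0.0287.

z = 1.900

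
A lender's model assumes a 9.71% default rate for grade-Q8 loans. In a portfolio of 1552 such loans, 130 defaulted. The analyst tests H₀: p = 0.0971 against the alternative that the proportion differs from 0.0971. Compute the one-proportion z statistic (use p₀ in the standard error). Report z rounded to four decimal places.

p̂ = 130/1552 ≈ 0.083763.
SE = √(p₀(1−p₀)/n) = √(0.087672/1552) = 0.007516.
z = (0.083763 − 0.0971)/0.007516 = -0.013337/0.007516 = -1.7745.
p-value = 2·P(Z > 1.775) ≈ 0.0760.

z = -1.7745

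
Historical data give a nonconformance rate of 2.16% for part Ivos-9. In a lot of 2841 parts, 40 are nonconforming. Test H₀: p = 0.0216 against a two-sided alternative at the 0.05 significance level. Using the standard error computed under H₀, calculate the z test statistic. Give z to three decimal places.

z = -2.757

p̂ = 40/2841 = 0.0140795.
Under H₀, SE = √(0.0216·0.9784/2841) = √(7.43873e-06) = 0.0027274.
z = (0.0140795 − 0.0216)/0.0027274 = -0.0075205/0.0027274 = -2.757.
p-value = 2·P(Z > 2.757) ≈ 0.0058; since p < α = 0.05, reject H₀.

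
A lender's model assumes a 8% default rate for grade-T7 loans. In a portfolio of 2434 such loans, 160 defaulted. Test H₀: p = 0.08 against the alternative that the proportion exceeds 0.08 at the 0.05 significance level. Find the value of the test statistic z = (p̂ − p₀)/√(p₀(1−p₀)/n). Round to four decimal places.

p̂ = 160/2434 ≈ 0.065735.
Under H₀, SE = √(0.08·0.92/2434) = √(3.02383e-05) = 0.005499.
z = (0.065735 − 0.08)/0.005499 = -0.014265/0.005499 = -2.5941.
p-value = P(Z > -2.594) ≈ 0.9953, so at α = 0.05 we fail to reject H₀.

z = -2.5941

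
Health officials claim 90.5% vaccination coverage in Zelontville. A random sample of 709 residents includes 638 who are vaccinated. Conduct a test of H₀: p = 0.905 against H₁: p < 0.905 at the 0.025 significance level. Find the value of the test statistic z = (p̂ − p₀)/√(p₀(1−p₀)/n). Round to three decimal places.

p̂ = 638/709 = 0.89986.
Under H₀, SE = √(0.905·0.095/709) = √(0.000121262) = 0.01101.
z = (0.89986 − 0.905)/0.01101 = -0.00514/0.01101 = -0.467.
p-value = P(Z < -0.467) ≈ 0.3203; since p > α = 0.025, fail to reject H₀.

z = -0.467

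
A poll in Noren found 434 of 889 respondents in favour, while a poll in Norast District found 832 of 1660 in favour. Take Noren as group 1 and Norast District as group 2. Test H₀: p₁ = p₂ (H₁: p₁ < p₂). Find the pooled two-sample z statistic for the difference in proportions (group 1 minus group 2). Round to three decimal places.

z = -0.626

p̂₁ = 434/889 = 0.48819, p̂₂ = 832/1660 = 0.50120.
Pooled p̂ = (434+832)/(889+1660) = 1266/2549 = 0.49667.
SE = √(0.249989 × 0.00172727) = 0.02078.
z = (0.48819 − 0.50120)/0.02078 = -0.01301/0.02078 = -0.626.
p-value = P(Z < -0.626) ≈ 0.2655.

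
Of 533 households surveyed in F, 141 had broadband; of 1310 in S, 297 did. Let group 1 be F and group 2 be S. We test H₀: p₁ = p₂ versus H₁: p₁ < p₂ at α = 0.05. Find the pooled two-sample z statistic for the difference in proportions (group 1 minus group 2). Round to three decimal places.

z = 1.730

p̂₁ = 141/533 = 0.264540, p̂₂ = 297/1310 = 0.226718.
Pooled p̂ = (141+297)/(533+1310) = 438/1843 = 0.237656.
SE = √(0.181176 × 0.00263953) = 0.021868.
z = (0.264540 − 0.226718)/0.021868 = 0.037822/0.021868 = 1.730.
p-value = P(Z < 1.730) ≈ 0.9581. With α = 0.05, fail to reject H₀.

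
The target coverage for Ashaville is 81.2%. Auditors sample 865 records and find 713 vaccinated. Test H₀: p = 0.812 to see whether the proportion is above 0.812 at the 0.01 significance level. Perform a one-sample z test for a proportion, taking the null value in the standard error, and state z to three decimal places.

z = 0.924

p̂ = 713/865 ≈ 0.824277.
SE = √(p₀(1−p₀)/n) = √(0.15266/865) = 0.013285.
z = (0.824277 − 0.812)/0.013285 = 0.012277/0.013285 = 0.924.
p-value = P(Z > 0.924) ≈ 0.1777, so at α = 0.01 we fail to reject H₀.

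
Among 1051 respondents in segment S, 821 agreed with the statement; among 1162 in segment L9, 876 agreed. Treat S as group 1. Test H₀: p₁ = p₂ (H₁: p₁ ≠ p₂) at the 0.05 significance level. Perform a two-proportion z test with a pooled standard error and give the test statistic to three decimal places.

z = 1.516

p̂₁ = 821/1051 = 0.78116, p̂₂ = 876/1162 = 0.75387.
Pooled p̂ = (821+876)/(1051+1162) = 1697/2213 = 0.76683.
SE = √(p̂(1−p̂)(1/n₁+1/n₂)) = √(0.76683·0.23317·0.00181206) = √(0.000323997) = 0.01800.
z = (0.78116 − 0.75387)/0.01800 = 0.02729/0.01800 = 1.516.
Two-sided p-value ≈ 2·Φ(−1.516) = 0.1295. With α = 0.05, fail to reject H₀.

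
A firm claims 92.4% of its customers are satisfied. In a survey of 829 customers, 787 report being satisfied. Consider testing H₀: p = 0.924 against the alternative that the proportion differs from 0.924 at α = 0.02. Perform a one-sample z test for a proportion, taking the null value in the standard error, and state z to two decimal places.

z = 2.75

p̂ = 787/829 ≈ 0.9493.
Under H₀, SE = √(0.924·0.076/829) = √(8.47093e-05) = 0.0092.
z = (0.9493 − 0.924)/0.0092 = 0.0253/0.0092 = 2.75.
Two-sided p-value ≈ 2·Φ(−2.753) = 0.0059, so at α = 0.02 we reject H₀.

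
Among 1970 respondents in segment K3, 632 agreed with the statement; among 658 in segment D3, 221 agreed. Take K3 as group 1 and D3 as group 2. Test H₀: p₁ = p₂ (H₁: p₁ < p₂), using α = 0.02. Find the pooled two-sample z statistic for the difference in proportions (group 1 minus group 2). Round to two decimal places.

p̂₁ = 632/1970 = 0.32081, p̂₂ = 221/658 = 0.33587.
Pooled p̂ = (632+221)/(1970+658) = 853/2628 = 0.32458.
SE = √(p̂(1−p̂)(1/n₁+1/n₂)) = √(0.32458·0.67542·0.00202737) = √(0.000444457) = 0.02108.
z = (0.32081 − 0.33587)/0.02108 = -0.01506/0.02108 = -0.71.
p-value = P(Z < -0.714) ≈ 0.2376, so at α = 0.02 we fail to reject H₀.

z = -0.71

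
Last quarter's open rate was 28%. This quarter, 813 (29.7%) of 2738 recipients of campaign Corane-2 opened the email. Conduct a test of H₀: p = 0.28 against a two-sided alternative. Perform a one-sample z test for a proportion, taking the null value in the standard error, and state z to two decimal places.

z = 1.97

p̂ = 813/2738 ≈ 0.2969.
Under H₀, SE = √(0.28·0.72/2738) = √(7.36304e-05) = 0.0086.
z = (0.2969 − 0.28)/0.0086 = 0.0169/0.0086 = 1.97.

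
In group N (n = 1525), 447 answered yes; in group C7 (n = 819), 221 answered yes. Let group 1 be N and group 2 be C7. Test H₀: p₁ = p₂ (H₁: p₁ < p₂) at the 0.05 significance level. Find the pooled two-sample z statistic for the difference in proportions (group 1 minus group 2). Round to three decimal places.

z = 1.190

p̂₁ = 447/1525 = 0.29311, p̂₂ = 221/819 = 0.26984.
Pooled p̂ = (447+221)/(1525+819) = 668/2344 = 0.28498.
SE = √(p̂(1−p̂)(1/n₁+1/n₂)) = √(0.28498·0.71502·0.00187674) = √(0.000382419) = 0.01956.
z = (0.29311 − 0.26984)/0.01956 = 0.02327/0.01956 = 1.190.
p-value = P(Z < 1.190) ≈ 0.8830, so at α = 0.05 we fail to reject H₀.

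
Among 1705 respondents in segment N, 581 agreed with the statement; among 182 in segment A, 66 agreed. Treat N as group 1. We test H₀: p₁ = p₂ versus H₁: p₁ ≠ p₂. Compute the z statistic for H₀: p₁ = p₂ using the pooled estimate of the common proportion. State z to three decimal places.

z = -0.591

p̂₁ = 581/1705 = 0.34076, p̂₂ = 66/182 = 0.36264.
Pooled p̂ = (581+66)/(1705+182) = 647/1887 = 0.34287.
SE = √(0.225311 × 0.00608102) = 0.03702.
z = (0.34076 − 0.36264)/0.03702 = -0.02188/0.03702 = -0.591.
p-value = 2·P(Z > 0.591) ≈ 0.5545.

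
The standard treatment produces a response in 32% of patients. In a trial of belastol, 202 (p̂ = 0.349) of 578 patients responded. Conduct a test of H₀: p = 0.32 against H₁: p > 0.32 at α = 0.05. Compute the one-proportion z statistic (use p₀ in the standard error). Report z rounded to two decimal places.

z = 1.52

p̂ = 202/578 = 0.3495.
Under H₀, SE = √(0.32·0.68/578) = √(0.000376471) = 0.0194.
z = (0.3495 − 0.32)/0.0194 = 0.0295/0.0194 = 1.52.
p-value = P(Z > 1.519) ≈ 0.0643; since p > α = 0.05, fail to reject H₀.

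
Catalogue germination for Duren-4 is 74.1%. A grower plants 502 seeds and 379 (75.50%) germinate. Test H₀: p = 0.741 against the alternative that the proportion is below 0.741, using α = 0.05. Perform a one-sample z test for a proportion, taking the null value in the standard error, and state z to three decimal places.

z = 0.715

p̂ = 379/502 ≈ 0.75498.
Under H₀, SE = √(0.741·0.259/502) = √(0.000382309) = 0.01955.
z = (0.75498 − 0.741)/0.01955 = 0.01398/0.01955 = 0.715.
p-value = P(Z < 0.715) ≈ 0.7627, so at α = 0.05 we fail to reject H₀.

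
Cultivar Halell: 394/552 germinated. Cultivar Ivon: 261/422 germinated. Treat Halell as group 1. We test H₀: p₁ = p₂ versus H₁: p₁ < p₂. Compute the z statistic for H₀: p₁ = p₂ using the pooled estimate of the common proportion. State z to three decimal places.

z = 3.140

p̂₁ = 394/552 = 0.71377, p̂₂ = 261/422 = 0.61848.
Pooled p̂ = (394+261)/(552+422) = 655/974 = 0.67248.
SE = √(p̂(1−p̂)(1/n₁+1/n₂)) = √(0.67248·0.32752·0.00418126) = √(0.000920919) = 0.03035.
z = (0.71377 − 0.61848)/0.03035 = 0.09529/0.03035 = 3.140.
p-value = P(Z < 3.140) ≈ 0.9992.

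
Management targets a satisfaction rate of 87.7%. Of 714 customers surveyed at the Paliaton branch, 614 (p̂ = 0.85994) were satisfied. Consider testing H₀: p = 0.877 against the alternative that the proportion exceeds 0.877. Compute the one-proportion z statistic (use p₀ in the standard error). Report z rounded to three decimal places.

p̂ = 614/714 = 0.85994.
Under H₀, SE = √(0.877·0.123/714) = √(0.00015108) = 0.01229.
z = (0.85994 − 0.877)/0.01229 = -0.01706/0.01229 = -1.388.

z = -1.388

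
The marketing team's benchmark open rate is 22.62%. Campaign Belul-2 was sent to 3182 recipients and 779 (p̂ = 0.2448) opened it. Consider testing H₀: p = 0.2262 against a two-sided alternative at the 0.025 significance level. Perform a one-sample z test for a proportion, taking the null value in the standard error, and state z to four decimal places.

z = 2.5098

p̂ = 779/3182 = 0.244815.
SE = √(p₀(1−p₀)/n) = √(0.17503/3182) = 0.007417.
z = (0.244815 − 0.2262)/0.007417 = 0.018615/0.007417 = 2.5098.
p-value = 2·P(Z > 2.510) ≈ 0.0121. With α = 0.025, reject H₀.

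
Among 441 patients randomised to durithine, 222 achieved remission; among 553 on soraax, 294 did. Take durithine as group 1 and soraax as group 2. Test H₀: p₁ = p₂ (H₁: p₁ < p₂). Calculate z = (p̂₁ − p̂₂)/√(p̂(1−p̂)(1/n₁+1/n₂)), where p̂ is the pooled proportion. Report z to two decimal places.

z = -0.89

p̂₁ = 222/441 = 0.50340, p̂₂ = 294/553 = 0.53165.
Pooled p̂ = (222+294)/(441+553) = 516/994 = 0.51911.
SE = √(0.249635 × 0.00407589) = 0.03190.
z = (0.50340 − 0.53165)/0.03190 = -0.02825/0.03190 = -0.89.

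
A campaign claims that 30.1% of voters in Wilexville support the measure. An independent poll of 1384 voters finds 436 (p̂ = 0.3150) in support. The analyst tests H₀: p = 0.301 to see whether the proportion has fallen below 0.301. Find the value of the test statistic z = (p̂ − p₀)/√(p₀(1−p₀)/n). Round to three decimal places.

z = 1.138

p̂ = 436/1384 ≈ 0.31503.
Under H₀, SE = √(0.301·0.699/1384) = √(0.000152022) = 0.01233.
z = (0.31503 − 0.301)/0.01233 = 0.01403/0.01233 = 1.138.
p-value = P(Z < 1.138) ≈ 0.8724.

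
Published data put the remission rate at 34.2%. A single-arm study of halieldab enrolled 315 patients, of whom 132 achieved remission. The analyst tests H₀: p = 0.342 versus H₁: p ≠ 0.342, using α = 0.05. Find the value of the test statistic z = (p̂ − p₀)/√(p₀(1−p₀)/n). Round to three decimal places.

p̂ = 132/315 = 0.41905.
SE = √(p₀(1−p₀)/n) = √(0.22504/315) = 0.02673.
z = (0.41905 − 0.342)/0.02673 = 0.07705/0.02673 = 2.883.
Two-sided p-value ≈ 2·Φ(−2.883) = 0.0039. With α = 0.05, reject H₀.

z = 2.883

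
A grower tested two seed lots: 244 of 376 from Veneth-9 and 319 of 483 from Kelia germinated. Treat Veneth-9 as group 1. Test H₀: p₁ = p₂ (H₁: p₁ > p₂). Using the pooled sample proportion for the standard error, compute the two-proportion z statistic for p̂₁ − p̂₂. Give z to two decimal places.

z = -0.35

p̂₁ = 244/376 ≈ 0.6489, p̂₂ = 319/483 ≈ 0.6605.
Pooled p̂ = (244+319)/(376+483) = 563/859 = 0.6554.
SE = √(0.225847 × 0.00472997) = 0.0327.
z = (0.6489 − 0.6605)/0.0327 = -0.0116/0.0327 = -0.35.
p-value = P(Z > -0.352) ≈ 0.6377.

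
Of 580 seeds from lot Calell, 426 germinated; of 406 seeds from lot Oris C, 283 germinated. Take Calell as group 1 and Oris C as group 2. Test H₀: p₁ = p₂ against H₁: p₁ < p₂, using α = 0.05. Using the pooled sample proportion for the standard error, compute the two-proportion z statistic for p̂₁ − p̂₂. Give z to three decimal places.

z = 1.287

p̂₁ = 426/580 ≈ 0.73448, p̂₂ = 283/406 ≈ 0.69704.
Pooled p̂ = (426+283)/(580+406) = 709/986 = 0.71907.
SE = √(0.20201 × 0.00418719) = 0.02908.
z = (0.73448 − 0.69704)/0.02908 = 0.03744/0.02908 = 1.287.
p-value = P(Z < 1.287) ≈ 0.9010, so at α = 0.05 we fail to reject H₀.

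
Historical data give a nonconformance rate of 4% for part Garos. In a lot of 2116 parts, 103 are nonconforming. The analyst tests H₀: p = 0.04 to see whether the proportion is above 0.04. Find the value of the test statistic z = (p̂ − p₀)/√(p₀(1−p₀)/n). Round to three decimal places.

z = 2.037

p̂ = 103/2116 ≈ 0.048677.
SE = √(p₀(1−p₀)/n) = √(0.0384/2116) = 0.004260.
z = (0.048677 − 0.04)/0.004260 = 0.008677/0.004260 = 2.037.
p-value = P(Z > 2.037) ≈ 0.0208.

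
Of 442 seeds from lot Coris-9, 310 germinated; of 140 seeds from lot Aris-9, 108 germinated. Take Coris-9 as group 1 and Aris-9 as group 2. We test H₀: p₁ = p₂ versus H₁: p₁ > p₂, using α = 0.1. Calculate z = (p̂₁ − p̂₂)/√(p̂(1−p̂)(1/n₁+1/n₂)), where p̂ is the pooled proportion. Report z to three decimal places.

p̂₁ = 310/442 = 0.70136, p̂₂ = 108/140 = 0.77143.
Pooled p̂ = (310+108)/(442+140) = 418/582 = 0.71821.
SE = √(p̂(1−p̂)(1/n₁+1/n₂)) = √(0.71821·0.28179·0.0094053) = √(0.00190347) = 0.04363.
z = (0.70136 − 0.77143)/0.04363 = -0.07007/0.04363 = -1.606.
p-value = P(Z > -1.606) ≈ 0.9459. With α = 0.1, fail to reject H₀.

z = -1.606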